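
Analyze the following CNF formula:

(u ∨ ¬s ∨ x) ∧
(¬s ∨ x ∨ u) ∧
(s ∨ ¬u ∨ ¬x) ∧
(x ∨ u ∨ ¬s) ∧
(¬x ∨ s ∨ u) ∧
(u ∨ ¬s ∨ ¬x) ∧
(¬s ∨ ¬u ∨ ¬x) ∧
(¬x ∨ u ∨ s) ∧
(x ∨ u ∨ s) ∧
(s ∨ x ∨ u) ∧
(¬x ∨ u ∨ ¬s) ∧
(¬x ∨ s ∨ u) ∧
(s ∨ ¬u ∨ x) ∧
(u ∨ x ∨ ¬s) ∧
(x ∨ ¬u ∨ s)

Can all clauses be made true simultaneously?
Yes

Yes, the formula is satisfiable.

One satisfying assignment is: u=True, x=False, s=True

Verification: With this assignment, all 15 clauses evaluate to true.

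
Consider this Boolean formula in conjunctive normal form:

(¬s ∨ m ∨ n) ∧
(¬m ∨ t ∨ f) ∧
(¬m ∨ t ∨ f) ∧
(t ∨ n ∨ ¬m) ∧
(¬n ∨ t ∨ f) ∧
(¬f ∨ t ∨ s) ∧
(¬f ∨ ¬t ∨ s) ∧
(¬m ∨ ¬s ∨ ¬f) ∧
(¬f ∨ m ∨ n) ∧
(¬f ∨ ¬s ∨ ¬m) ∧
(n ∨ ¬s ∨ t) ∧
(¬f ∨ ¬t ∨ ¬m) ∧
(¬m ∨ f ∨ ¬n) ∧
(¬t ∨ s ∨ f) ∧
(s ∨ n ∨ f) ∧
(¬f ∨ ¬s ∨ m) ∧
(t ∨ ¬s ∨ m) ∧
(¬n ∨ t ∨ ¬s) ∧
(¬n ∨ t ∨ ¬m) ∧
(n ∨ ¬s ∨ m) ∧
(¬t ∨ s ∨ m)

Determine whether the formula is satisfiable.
Yes

Yes, the formula is satisfiable.

One satisfying assignment is: n=False, m=True, s=True, f=False, t=True

Verification: With this assignment, all 21 clauses evaluate to true.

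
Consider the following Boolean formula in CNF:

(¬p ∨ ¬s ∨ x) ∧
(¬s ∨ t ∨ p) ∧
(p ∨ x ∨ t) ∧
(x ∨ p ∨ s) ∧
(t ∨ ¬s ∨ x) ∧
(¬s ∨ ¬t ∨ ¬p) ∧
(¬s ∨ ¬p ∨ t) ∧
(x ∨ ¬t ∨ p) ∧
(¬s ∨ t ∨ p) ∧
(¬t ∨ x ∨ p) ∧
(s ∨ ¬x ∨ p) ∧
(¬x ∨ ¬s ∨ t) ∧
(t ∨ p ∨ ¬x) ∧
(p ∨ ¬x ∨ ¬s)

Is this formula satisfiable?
Yes

Yes, the formula is satisfiable.

One satisfying assignment is: x=False, t=False, s=False, p=True

Verification: With this assignment, all 14 clauses evaluate to true.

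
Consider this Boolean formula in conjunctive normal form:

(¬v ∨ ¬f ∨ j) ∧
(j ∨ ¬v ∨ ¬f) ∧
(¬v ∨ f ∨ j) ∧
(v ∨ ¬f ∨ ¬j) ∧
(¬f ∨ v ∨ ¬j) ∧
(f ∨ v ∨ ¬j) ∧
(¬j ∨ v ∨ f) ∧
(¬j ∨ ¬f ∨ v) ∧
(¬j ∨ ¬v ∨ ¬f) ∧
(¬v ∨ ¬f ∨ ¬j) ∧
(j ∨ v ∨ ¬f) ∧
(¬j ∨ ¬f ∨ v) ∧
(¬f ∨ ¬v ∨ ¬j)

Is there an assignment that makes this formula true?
Yes

Yes, the formula is satisfiable.

One satisfying assignment is: j=False, f=False, v=False

Verification: With this assignment, all 13 clauses evaluate to true.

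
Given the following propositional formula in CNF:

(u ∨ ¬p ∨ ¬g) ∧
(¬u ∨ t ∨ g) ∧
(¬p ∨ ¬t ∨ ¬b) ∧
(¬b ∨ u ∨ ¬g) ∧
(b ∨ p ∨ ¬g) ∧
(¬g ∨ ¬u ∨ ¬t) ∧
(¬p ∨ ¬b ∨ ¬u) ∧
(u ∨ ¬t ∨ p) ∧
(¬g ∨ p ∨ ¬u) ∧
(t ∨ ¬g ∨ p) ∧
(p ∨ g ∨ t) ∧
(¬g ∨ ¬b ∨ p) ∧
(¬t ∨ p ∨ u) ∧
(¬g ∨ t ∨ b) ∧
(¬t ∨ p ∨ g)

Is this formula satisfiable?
Yes

Yes, the formula is satisfiable.

One satisfying assignment is: p=True, u=False, g=False, t=False, b=False

Verification: With this assignment, all 15 clauses evaluate to true.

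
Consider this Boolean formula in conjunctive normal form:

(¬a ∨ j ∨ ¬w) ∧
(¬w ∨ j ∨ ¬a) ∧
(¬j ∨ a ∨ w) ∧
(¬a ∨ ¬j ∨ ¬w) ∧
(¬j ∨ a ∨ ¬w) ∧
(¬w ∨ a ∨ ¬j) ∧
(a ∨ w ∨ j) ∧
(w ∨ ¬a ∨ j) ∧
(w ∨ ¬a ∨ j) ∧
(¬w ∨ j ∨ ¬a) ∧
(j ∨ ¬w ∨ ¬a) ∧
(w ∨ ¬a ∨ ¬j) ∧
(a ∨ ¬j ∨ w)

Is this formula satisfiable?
Yes

Yes, the formula is satisfiable.

One satisfying assignment is: j=False, w=True, a=False

Verification: With this assignment, all 13 clauses evaluate to true.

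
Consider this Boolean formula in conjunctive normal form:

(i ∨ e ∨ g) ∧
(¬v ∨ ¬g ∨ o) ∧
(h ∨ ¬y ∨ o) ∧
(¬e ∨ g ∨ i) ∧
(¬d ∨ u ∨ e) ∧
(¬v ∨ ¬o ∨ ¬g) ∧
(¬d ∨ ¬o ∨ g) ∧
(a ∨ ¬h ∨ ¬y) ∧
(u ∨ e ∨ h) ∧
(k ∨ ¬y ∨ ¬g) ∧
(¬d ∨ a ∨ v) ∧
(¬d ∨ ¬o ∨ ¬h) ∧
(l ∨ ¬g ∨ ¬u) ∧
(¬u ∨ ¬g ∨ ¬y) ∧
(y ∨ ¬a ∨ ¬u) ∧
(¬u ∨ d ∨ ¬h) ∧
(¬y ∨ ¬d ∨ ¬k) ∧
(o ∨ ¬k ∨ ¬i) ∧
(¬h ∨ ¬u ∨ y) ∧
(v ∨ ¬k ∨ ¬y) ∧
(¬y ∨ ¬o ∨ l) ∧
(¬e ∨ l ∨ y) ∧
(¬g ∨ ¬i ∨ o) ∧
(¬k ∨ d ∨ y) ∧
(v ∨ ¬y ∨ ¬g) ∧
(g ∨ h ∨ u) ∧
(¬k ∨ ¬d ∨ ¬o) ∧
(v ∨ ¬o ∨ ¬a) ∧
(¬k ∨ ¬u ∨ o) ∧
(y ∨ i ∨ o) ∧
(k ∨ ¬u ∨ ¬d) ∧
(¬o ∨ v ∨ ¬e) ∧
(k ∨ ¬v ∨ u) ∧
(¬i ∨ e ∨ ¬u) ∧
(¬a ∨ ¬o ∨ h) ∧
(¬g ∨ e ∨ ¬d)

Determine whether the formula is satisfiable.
Yes

Yes, the formula is satisfiable.

One satisfying assignment is: u=False, d=False, l=False, i=True, h=True, g=False, a=False, v=False, o=False, y=False, k=False, e=False

Verification: With this assignment, all 36 clauses evaluate to true.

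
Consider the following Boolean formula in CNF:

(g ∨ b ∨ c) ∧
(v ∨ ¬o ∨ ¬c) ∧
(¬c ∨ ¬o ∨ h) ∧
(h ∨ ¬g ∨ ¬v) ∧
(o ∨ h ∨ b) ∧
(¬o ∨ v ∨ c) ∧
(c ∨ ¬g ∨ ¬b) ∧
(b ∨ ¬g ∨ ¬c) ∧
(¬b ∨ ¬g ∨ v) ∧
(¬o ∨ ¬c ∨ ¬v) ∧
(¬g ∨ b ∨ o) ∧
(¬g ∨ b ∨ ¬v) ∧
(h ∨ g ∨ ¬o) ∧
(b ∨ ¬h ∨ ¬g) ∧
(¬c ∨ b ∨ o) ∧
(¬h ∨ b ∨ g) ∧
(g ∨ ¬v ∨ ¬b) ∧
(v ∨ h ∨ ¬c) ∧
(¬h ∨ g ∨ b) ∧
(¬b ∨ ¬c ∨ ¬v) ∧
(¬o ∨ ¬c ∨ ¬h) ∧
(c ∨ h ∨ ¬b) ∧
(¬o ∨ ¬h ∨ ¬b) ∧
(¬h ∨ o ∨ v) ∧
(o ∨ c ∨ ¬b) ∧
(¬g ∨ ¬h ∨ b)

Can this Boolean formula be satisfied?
No

No, the formula is not satisfiable.

No assignment of truth values to the variables can make all 26 clauses true simultaneously.

The formula is UNSAT (unsatisfiable).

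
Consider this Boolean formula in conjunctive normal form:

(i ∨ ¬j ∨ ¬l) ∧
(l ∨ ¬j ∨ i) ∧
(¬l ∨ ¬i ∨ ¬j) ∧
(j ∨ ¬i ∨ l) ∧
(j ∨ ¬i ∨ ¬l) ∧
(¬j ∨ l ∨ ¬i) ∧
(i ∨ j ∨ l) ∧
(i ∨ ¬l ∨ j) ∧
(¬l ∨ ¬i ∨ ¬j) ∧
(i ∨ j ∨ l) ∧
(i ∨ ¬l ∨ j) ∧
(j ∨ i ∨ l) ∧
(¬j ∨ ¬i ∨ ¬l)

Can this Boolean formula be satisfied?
No

No, the formula is not satisfiable.

No assignment of truth values to the variables can make all 13 clauses true simultaneously.

The formula is UNSAT (unsatisfiable).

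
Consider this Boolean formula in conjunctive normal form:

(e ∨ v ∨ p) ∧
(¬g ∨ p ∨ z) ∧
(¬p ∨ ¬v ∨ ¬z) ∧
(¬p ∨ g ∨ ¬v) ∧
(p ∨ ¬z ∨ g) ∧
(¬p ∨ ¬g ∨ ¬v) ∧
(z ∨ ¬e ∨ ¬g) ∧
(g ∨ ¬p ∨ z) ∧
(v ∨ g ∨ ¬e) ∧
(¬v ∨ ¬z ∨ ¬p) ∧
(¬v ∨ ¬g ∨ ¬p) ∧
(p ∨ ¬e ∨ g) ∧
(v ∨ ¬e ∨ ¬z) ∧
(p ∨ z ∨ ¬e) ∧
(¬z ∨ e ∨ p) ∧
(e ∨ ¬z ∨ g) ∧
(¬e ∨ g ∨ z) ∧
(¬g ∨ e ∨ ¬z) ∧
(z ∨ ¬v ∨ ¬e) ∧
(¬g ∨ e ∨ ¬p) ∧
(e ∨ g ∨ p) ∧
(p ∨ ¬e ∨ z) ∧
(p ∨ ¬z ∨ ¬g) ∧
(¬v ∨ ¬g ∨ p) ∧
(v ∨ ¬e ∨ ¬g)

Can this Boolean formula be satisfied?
No

No, the formula is not satisfiable.

No assignment of truth values to the variables can make all 25 clauses true simultaneously.

The formula is UNSAT (unsatisfiable).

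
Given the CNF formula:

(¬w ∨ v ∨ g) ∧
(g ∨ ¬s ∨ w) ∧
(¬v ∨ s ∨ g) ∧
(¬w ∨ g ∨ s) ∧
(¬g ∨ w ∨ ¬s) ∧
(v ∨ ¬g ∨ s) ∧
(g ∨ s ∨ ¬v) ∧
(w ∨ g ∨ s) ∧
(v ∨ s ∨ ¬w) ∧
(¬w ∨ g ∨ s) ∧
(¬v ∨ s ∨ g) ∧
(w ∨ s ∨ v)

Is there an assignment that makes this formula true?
Yes

Yes, the formula is satisfiable.

One satisfying assignment is: w=False, g=True, v=True, s=False

Verification: With this assignment, all 12 clauses evaluate to true.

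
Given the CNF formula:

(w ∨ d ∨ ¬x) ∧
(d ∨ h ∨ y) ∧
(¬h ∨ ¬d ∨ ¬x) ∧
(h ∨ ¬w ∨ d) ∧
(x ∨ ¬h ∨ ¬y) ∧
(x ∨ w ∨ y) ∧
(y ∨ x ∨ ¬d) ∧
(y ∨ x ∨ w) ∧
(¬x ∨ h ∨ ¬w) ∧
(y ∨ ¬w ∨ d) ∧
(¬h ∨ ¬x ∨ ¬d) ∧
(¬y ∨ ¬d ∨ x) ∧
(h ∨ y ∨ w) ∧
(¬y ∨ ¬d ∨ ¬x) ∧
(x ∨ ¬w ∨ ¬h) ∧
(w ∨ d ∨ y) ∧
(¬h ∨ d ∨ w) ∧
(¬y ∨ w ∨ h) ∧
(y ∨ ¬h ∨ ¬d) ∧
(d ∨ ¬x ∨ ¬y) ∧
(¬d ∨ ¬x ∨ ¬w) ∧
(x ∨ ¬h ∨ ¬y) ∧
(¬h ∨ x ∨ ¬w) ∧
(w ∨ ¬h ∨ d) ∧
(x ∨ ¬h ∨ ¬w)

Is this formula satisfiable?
No

No, the formula is not satisfiable.

No assignment of truth values to the variables can make all 25 clauses true simultaneously.

The formula is UNSAT (unsatisfiable).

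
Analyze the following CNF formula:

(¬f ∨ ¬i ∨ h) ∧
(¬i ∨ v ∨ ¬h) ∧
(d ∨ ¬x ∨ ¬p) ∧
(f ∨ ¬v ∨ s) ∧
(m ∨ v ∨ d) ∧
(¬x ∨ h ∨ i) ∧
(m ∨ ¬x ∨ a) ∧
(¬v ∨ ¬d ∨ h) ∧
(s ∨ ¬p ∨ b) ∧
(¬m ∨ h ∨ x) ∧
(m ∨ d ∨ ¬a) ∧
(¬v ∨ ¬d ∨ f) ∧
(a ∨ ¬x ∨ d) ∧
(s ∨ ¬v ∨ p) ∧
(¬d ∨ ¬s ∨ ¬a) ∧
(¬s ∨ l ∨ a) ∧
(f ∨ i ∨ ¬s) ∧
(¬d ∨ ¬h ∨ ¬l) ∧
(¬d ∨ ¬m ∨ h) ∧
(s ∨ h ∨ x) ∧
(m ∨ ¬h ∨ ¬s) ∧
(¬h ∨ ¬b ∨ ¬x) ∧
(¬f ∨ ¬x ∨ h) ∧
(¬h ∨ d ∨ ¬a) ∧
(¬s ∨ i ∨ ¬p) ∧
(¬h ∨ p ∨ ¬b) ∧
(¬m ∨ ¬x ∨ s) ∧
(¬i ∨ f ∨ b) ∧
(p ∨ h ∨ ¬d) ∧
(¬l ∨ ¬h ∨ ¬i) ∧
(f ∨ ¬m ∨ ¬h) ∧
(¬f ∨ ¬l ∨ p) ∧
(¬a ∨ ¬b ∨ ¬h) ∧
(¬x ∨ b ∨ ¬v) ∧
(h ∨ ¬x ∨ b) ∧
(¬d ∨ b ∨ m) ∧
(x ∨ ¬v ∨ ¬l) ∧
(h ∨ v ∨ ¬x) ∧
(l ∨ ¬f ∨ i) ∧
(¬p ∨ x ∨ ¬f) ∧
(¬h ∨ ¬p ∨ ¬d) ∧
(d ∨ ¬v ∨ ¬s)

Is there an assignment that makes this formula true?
Yes

Yes, the formula is satisfiable.

One satisfying assignment is: i=True, s=True, f=False, p=True, a=False, d=True, v=False, x=False, m=False, b=True, l=True, h=False

Verification: With this assignment, all 42 clauses evaluate to true.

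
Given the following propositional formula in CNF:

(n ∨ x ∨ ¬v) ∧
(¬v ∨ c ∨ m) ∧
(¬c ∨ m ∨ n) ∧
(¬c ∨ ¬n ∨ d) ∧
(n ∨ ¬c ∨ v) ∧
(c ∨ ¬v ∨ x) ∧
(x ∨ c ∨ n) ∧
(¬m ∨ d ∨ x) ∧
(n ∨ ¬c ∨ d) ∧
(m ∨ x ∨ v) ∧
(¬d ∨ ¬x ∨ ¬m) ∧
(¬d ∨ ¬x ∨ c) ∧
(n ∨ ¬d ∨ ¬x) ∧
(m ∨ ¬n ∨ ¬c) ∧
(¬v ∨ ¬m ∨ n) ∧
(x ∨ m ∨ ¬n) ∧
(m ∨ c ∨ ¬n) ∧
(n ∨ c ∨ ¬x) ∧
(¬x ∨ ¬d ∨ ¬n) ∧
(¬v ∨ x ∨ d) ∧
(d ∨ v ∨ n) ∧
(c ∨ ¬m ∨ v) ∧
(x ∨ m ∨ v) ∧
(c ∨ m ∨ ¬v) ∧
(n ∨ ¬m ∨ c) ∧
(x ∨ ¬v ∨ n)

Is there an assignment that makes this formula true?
Yes

Yes, the formula is satisfiable.

One satisfying assignment is: v=True, n=True, c=False, m=True, d=False, x=True

Verification: With this assignment, all 26 clauses evaluate to true.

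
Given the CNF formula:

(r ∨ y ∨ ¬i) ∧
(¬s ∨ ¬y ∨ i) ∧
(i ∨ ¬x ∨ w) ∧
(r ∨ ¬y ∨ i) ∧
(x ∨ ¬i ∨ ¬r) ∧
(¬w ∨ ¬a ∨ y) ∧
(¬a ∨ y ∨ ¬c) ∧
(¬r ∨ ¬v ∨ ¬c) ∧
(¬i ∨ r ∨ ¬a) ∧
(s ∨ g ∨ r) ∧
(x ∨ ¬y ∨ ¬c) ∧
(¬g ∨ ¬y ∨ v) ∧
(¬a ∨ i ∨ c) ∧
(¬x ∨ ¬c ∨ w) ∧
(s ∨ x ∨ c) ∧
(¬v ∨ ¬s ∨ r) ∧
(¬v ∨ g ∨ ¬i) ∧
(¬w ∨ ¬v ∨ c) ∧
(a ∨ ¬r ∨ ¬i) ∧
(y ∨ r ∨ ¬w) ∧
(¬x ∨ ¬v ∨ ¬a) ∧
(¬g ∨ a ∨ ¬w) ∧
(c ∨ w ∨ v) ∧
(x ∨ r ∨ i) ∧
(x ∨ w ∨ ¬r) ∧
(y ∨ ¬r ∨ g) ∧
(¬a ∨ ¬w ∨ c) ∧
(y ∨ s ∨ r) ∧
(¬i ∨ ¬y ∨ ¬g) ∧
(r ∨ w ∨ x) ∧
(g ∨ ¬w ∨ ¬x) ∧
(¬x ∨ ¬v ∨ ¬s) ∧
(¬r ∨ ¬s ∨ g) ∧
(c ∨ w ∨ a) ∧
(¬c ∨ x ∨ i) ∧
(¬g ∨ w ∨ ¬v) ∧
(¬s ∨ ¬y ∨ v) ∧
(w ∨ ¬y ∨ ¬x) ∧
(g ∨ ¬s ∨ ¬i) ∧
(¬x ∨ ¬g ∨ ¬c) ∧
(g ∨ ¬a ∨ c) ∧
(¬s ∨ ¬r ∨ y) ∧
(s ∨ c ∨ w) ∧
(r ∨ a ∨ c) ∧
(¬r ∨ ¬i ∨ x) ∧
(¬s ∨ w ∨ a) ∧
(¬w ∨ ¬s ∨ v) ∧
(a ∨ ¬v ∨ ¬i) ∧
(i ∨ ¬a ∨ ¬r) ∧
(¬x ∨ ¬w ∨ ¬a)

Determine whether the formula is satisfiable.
No

No, the formula is not satisfiable.

No assignment of truth values to the variables can make all 50 clauses true simultaneously.

The formula is UNSAT (unsatisfiable).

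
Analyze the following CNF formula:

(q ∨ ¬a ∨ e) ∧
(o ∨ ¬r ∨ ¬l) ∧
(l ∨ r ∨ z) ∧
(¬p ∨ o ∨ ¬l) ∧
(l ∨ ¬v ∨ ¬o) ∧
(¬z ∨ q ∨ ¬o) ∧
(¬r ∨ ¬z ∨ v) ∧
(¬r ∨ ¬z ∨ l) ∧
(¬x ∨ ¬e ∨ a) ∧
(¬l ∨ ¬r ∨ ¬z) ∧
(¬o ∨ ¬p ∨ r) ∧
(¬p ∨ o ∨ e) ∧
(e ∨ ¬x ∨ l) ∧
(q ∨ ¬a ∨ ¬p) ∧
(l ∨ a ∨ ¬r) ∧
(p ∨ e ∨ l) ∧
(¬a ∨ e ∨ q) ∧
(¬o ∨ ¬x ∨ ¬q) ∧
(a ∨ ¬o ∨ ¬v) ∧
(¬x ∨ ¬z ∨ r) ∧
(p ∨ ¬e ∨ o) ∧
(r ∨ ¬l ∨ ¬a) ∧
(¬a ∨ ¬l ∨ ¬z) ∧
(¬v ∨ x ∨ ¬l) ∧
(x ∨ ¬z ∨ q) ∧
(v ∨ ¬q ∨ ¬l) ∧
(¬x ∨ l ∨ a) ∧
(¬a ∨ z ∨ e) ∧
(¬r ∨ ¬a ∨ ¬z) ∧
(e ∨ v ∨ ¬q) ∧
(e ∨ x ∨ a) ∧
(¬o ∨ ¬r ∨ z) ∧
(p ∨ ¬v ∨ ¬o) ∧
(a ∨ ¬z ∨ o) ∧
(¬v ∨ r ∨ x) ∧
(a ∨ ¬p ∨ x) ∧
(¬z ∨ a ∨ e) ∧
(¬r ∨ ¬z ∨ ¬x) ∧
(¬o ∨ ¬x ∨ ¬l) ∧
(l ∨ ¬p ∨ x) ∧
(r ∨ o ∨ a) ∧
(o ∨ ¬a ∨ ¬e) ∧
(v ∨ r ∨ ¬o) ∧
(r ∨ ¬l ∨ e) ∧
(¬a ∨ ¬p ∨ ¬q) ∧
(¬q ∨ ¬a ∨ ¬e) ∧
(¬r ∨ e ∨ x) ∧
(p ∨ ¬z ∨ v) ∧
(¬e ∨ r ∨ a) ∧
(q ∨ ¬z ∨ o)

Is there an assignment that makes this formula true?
No

No, the formula is not satisfiable.

No assignment of truth values to the variables can make all 50 clauses true simultaneously.

The formula is UNSAT (unsatisfiable).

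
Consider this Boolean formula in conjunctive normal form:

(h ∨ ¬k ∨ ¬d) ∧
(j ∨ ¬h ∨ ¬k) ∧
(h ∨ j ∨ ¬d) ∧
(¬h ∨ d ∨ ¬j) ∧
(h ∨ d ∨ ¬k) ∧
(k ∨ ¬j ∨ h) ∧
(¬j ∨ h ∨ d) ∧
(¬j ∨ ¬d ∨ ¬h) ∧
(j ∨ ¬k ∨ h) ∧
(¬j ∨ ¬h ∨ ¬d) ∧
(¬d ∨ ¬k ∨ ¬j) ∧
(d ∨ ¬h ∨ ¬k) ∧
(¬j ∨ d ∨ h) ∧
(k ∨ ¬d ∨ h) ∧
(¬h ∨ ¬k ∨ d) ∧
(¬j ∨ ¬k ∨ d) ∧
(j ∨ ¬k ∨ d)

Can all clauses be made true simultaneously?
Yes

Yes, the formula is satisfiable.

One satisfying assignment is: k=False, j=False, h=False, d=False

Verification: With this assignment, all 17 clauses evaluate to true.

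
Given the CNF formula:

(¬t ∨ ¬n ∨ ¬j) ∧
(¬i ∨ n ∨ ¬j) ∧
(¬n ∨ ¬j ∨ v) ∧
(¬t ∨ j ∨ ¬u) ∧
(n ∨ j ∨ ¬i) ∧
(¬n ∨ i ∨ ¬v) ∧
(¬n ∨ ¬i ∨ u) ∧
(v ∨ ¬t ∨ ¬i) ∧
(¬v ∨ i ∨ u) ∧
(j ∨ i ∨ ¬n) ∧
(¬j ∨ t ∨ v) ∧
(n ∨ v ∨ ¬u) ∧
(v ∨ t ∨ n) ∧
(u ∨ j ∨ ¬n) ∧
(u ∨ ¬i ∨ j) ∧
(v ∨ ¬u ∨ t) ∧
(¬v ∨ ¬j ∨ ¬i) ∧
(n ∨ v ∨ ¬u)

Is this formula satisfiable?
Yes

Yes, the formula is satisfiable.

One satisfying assignment is: u=False, t=True, i=False, n=False, v=False, j=False

Verification: With this assignment, all 18 clauses evaluate to true.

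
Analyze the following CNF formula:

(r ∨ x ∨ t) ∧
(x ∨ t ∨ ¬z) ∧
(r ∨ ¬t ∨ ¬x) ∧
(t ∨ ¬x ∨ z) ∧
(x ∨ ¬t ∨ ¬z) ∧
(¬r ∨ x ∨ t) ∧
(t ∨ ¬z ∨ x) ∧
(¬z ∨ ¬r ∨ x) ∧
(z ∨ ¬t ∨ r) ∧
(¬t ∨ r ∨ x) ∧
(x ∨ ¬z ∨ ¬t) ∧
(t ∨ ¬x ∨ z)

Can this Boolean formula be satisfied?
Yes

Yes, the formula is satisfiable.

One satisfying assignment is: t=True, x=False, z=False, r=True

Verification: With this assignment, all 12 clauses evaluate to true.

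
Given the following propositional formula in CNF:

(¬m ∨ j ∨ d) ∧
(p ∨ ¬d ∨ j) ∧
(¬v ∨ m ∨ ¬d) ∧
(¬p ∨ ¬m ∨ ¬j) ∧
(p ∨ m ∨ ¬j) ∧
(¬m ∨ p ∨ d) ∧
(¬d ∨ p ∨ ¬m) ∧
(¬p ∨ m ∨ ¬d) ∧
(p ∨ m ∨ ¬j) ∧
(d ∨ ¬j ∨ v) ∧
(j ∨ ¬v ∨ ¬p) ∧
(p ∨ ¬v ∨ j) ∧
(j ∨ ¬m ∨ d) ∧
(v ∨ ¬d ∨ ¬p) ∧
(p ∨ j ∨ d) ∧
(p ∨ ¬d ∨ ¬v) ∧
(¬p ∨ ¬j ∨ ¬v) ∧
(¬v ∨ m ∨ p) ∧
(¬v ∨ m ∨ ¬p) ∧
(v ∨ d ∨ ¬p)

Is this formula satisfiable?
No

No, the formula is not satisfiable.

No assignment of truth values to the variables can make all 20 clauses true simultaneously.

The formula is UNSAT (unsatisfiable).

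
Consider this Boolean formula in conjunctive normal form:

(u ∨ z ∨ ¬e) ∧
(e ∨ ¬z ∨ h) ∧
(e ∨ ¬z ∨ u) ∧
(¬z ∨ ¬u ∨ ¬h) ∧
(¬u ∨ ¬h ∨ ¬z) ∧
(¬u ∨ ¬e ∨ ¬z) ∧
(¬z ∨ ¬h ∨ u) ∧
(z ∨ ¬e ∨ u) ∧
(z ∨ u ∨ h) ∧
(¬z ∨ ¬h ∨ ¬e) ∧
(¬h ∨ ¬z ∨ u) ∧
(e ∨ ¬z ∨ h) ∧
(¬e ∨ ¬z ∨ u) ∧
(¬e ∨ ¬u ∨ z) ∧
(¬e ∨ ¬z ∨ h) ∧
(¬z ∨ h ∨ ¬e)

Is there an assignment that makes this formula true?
Yes

Yes, the formula is satisfiable.

One satisfying assignment is: e=False, z=False, u=True, h=False

Verification: With this assignment, all 16 clauses evaluate to true.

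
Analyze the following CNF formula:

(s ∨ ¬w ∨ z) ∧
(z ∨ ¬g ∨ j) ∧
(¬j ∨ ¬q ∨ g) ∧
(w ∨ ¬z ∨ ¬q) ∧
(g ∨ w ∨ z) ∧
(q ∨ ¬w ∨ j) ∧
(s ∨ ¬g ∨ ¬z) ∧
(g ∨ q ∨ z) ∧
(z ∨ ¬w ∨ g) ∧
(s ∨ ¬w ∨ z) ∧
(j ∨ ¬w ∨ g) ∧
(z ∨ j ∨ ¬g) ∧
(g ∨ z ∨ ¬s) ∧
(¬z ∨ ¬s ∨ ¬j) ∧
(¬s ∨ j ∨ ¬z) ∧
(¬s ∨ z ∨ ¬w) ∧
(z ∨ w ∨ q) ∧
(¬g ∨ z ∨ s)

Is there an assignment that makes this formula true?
Yes

Yes, the formula is satisfiable.

One satisfying assignment is: w=False, z=True, q=False, g=False, s=False, j=False

Verification: With this assignment, all 18 clauses evaluate to true.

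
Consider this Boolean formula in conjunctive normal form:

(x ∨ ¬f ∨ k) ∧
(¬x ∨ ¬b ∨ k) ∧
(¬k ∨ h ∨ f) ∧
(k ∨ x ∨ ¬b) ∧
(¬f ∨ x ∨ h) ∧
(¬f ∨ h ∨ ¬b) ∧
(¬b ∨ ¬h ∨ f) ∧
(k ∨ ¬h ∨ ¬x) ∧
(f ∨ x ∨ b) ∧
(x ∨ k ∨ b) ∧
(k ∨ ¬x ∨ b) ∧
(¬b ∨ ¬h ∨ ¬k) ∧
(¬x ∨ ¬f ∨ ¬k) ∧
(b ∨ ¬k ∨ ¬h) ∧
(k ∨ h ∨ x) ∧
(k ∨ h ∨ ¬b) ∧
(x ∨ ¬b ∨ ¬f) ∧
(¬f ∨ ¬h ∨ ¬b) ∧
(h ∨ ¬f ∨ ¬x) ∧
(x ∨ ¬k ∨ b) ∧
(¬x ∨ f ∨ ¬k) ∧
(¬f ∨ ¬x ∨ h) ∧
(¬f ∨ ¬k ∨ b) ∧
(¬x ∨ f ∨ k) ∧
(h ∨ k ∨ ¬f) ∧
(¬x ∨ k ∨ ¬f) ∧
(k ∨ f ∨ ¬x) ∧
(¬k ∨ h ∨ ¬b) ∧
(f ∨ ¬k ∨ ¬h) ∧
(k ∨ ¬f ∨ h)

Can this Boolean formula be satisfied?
No

No, the formula is not satisfiable.

No assignment of truth values to the variables can make all 30 clauses true simultaneously.

The formula is UNSAT (unsatisfiable).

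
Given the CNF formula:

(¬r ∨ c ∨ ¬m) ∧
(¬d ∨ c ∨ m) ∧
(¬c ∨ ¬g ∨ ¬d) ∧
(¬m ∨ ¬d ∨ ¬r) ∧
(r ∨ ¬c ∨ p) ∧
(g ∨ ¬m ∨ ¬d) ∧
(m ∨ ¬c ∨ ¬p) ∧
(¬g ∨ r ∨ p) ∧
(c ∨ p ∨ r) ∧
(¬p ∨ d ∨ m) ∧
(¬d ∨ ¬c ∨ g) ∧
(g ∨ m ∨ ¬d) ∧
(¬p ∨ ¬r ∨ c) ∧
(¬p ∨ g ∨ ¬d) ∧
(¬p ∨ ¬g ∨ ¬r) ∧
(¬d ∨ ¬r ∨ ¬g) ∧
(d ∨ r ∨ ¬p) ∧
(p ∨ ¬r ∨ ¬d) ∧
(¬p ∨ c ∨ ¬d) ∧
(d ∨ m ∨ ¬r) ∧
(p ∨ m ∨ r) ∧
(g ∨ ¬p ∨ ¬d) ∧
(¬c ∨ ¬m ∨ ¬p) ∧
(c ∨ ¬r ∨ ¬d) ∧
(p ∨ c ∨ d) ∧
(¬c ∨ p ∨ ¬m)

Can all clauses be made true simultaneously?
No

No, the formula is not satisfiable.

No assignment of truth values to the variables can make all 26 clauses true simultaneously.

The formula is UNSAT (unsatisfiable).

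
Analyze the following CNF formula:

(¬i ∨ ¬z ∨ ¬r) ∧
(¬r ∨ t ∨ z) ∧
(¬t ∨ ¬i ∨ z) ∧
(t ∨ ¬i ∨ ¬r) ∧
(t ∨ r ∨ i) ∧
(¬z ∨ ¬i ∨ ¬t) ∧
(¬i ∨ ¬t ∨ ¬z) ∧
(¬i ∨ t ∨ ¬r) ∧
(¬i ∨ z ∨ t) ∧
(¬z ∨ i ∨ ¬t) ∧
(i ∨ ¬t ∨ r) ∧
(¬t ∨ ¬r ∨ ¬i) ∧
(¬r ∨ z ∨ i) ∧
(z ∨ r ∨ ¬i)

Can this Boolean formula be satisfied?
Yes

Yes, the formula is satisfiable.

One satisfying assignment is: z=True, t=False, r=True, i=False

Verification: With this assignment, all 14 clauses evaluate to true.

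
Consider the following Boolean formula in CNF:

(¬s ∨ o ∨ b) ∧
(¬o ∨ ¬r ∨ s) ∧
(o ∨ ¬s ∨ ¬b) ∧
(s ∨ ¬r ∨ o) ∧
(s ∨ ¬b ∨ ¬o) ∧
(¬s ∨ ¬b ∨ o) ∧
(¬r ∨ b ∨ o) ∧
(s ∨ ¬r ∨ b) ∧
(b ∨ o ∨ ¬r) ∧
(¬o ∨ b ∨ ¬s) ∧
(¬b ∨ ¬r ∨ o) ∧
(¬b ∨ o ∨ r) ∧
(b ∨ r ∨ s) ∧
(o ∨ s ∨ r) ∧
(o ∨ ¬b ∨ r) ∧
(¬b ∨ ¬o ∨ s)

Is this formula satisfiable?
Yes

Yes, the formula is satisfiable.

One satisfying assignment is: b=True, s=True, o=True, r=False

Verification: With this assignment, all 16 clauses evaluate to true.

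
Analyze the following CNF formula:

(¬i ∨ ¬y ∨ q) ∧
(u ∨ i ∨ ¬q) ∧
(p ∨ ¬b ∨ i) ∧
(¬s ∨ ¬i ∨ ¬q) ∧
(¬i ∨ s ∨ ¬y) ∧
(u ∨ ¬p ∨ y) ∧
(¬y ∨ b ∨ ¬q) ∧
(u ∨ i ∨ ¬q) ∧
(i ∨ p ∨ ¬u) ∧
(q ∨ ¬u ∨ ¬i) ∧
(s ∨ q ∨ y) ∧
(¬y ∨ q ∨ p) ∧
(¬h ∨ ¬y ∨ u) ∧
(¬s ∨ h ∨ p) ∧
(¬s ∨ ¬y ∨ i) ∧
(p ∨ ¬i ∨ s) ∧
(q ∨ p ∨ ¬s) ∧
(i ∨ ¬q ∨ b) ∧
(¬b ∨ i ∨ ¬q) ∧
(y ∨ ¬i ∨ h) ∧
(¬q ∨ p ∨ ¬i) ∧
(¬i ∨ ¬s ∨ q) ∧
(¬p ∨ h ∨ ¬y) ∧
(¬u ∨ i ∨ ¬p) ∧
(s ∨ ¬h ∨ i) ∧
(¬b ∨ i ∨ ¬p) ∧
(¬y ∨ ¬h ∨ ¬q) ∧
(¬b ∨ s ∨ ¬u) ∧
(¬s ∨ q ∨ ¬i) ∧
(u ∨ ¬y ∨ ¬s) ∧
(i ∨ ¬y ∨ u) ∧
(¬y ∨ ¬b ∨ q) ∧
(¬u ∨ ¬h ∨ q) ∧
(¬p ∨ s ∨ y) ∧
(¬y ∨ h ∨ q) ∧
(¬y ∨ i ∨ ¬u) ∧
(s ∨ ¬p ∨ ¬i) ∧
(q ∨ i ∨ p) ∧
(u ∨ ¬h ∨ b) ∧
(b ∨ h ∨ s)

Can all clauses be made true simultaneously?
No

No, the formula is not satisfiable.

No assignment of truth values to the variables can make all 40 clauses true simultaneously.

The formula is UNSAT (unsatisfiable).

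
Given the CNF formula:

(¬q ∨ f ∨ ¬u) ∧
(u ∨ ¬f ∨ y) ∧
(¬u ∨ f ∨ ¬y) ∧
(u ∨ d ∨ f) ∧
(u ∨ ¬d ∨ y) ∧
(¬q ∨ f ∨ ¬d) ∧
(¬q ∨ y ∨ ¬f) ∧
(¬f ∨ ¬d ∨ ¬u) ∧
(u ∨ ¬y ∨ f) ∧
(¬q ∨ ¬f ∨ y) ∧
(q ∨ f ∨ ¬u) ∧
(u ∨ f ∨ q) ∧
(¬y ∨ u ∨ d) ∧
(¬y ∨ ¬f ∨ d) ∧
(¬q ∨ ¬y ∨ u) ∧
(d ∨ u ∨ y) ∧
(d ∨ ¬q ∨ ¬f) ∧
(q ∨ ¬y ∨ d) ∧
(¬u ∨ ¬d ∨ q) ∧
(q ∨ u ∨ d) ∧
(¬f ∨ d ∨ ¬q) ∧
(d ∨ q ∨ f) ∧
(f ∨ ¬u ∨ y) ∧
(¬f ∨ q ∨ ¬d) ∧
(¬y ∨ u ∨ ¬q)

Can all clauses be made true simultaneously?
Yes

Yes, the formula is satisfiable.

One satisfying assignment is: d=False, y=False, u=True, q=False, f=True

Verification: With this assignment, all 25 clauses evaluate to true.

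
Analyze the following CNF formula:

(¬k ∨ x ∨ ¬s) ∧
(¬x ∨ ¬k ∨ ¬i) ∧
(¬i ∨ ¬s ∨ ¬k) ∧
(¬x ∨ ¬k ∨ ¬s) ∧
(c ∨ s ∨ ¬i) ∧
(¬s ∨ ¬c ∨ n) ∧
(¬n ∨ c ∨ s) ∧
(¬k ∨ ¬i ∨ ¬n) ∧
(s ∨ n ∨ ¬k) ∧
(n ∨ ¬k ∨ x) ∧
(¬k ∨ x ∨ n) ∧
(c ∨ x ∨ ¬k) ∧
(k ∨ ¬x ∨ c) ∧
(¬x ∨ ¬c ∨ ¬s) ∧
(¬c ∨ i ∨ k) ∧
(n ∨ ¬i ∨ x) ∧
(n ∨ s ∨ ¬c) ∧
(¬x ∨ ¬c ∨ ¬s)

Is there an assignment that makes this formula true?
Yes

Yes, the formula is satisfiable.

One satisfying assignment is: c=False, s=False, i=False, k=False, n=False, x=False

Verification: With this assignment, all 18 clauses evaluate to true.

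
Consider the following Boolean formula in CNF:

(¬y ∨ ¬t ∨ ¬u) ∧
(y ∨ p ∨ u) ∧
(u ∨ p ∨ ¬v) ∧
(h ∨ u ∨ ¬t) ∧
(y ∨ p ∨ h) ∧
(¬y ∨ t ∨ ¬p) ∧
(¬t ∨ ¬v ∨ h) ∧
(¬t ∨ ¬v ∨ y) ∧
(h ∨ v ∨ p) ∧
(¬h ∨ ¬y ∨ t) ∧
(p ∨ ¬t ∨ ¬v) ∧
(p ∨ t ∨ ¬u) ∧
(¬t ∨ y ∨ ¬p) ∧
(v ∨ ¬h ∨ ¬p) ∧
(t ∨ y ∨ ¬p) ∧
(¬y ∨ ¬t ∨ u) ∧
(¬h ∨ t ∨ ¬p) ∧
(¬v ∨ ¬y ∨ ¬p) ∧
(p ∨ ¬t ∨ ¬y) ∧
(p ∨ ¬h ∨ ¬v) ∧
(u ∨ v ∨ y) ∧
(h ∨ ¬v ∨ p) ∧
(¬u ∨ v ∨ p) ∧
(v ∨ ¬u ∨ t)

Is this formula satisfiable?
No

No, the formula is not satisfiable.

No assignment of truth values to the variables can make all 24 clauses true simultaneously.

The formula is UNSAT (unsatisfiable).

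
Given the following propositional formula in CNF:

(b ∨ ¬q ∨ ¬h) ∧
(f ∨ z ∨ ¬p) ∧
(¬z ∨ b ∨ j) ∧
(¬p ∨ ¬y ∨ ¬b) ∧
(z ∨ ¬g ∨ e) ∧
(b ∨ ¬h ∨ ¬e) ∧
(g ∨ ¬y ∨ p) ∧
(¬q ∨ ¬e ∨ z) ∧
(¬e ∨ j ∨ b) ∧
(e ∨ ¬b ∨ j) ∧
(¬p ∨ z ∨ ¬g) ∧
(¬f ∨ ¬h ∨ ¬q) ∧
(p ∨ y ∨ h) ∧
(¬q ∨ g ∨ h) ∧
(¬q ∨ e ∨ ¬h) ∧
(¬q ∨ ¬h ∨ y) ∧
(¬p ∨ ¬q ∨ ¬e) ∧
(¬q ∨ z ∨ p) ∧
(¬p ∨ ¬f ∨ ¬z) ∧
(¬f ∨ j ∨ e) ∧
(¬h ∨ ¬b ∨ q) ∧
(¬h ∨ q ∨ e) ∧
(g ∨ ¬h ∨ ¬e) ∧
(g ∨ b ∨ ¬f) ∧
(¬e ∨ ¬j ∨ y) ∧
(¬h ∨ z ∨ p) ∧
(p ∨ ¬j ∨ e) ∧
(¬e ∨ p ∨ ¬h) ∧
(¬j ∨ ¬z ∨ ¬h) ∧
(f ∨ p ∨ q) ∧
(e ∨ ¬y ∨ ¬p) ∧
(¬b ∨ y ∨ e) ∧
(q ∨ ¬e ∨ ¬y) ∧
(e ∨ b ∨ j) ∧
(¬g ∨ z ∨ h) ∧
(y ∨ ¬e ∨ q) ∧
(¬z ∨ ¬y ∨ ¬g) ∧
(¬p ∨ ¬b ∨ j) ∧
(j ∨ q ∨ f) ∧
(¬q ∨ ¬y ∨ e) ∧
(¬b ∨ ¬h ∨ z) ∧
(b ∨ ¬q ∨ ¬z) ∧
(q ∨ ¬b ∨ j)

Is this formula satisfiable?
Yes

Yes, the formula is satisfiable.

One satisfying assignment is: f=False, b=False, e=False, g=False, z=True, p=True, q=False, y=False, j=True, h=False

Verification: With this assignment, all 43 clauses evaluate to true.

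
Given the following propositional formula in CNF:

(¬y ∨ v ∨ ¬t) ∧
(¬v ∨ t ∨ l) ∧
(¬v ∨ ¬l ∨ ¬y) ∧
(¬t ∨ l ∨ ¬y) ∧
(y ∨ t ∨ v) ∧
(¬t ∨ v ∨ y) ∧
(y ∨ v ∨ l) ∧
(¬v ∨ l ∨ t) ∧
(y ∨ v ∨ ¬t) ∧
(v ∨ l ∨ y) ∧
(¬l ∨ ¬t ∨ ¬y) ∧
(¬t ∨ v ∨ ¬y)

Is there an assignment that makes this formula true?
Yes

Yes, the formula is satisfiable.

One satisfying assignment is: y=False, l=False, t=True, v=True

Verification: With this assignment, all 12 clauses evaluate to true.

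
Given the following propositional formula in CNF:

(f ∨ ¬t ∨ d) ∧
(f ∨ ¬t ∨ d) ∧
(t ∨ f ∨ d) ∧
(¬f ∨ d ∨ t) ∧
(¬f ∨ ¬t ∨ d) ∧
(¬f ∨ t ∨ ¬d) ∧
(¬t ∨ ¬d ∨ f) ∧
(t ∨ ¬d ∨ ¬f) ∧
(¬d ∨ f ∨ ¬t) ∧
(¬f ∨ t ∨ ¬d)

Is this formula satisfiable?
Yes

Yes, the formula is satisfiable.

One satisfying assignment is: f=False, t=False, d=True

Verification: With this assignment, all 10 clauses evaluate to true.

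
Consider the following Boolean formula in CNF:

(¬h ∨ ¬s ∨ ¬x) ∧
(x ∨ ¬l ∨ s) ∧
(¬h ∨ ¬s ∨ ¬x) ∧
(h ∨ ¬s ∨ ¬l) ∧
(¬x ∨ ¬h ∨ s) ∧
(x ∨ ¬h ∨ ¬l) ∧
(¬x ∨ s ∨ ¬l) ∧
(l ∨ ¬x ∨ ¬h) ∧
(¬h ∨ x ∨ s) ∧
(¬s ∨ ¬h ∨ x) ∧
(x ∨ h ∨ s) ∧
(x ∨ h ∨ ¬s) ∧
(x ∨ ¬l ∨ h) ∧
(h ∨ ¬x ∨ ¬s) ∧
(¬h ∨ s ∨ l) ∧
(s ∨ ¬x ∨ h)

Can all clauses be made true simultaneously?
No

No, the formula is not satisfiable.

No assignment of truth values to the variables can make all 16 clauses true simultaneously.

The formula is UNSAT (unsatisfiable).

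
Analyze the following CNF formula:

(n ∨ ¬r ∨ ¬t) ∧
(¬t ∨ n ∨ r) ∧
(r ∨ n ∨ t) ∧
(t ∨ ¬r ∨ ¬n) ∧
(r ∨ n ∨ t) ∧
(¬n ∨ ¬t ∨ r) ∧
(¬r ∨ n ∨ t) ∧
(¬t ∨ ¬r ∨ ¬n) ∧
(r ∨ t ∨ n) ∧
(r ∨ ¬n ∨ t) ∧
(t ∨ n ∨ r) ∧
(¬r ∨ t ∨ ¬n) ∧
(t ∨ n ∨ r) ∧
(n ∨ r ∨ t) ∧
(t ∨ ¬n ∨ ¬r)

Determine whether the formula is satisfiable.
No

No, the formula is not satisfiable.

No assignment of truth values to the variables can make all 15 clauses true simultaneously.

The formula is UNSAT (unsatisfiable).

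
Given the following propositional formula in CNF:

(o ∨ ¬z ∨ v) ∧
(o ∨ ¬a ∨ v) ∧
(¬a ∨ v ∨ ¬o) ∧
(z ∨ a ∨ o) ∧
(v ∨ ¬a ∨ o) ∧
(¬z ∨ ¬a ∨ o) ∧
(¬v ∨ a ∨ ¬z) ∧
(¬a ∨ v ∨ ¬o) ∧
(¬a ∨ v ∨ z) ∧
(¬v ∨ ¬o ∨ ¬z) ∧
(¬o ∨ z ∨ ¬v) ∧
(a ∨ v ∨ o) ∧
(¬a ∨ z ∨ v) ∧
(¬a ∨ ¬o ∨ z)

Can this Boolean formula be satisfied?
Yes

Yes, the formula is satisfiable.

One satisfying assignment is: z=False, a=False, v=False, o=True

Verification: With this assignment, all 14 clauses evaluate to true.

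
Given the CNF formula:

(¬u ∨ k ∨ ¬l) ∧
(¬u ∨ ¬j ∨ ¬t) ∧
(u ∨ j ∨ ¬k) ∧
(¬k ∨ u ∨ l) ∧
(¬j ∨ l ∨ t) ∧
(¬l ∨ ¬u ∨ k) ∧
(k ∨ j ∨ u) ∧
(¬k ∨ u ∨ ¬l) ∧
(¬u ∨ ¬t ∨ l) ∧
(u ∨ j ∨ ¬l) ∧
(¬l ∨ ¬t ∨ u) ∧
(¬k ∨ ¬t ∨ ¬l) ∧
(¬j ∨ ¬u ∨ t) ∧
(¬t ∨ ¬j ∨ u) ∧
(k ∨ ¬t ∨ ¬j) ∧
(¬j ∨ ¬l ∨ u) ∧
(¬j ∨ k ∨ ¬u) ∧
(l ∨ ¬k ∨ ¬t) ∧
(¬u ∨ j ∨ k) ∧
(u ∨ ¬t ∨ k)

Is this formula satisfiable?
Yes

Yes, the formula is satisfiable.

One satisfying assignment is: u=True, j=False, l=False, t=False, k=True

Verification: With this assignment, all 20 clauses evaluate to true.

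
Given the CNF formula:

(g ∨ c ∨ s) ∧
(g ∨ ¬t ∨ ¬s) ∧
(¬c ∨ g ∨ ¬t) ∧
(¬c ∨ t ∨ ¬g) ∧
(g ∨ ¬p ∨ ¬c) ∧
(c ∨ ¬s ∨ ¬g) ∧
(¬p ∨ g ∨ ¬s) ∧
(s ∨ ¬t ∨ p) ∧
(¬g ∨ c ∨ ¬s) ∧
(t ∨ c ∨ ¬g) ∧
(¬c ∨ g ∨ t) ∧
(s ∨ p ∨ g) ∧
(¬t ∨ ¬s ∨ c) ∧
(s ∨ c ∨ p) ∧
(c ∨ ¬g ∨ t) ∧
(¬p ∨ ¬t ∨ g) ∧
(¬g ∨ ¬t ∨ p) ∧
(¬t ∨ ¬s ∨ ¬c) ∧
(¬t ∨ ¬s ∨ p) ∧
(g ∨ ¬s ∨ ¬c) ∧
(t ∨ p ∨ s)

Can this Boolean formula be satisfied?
Yes

Yes, the formula is satisfiable.

One satisfying assignment is: p=False, g=False, s=True, t=False, c=False

Verification: With this assignment, all 21 clauses evaluate to true.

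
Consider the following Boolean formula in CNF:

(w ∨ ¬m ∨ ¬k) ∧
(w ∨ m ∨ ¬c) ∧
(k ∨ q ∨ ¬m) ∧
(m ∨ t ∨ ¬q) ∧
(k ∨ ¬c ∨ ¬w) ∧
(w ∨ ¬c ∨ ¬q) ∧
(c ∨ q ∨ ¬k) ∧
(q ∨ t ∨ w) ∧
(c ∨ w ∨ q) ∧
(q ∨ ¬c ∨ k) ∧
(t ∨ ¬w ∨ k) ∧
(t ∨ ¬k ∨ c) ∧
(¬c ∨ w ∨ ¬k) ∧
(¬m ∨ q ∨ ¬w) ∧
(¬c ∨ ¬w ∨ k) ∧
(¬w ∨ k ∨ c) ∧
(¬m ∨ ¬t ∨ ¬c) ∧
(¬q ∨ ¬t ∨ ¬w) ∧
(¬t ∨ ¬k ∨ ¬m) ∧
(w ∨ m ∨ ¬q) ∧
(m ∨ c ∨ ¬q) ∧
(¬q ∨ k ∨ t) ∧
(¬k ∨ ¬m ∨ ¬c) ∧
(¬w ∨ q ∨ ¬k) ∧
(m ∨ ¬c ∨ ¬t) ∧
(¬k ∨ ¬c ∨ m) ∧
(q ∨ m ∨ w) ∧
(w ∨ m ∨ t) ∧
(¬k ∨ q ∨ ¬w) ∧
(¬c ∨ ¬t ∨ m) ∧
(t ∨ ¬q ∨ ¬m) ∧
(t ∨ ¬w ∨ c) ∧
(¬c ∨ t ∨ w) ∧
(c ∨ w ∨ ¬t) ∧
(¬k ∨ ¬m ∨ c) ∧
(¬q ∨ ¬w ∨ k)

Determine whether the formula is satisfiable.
No

No, the formula is not satisfiable.

No assignment of truth values to the variables can make all 36 clauses true simultaneously.

The formula is UNSAT (unsatisfiable).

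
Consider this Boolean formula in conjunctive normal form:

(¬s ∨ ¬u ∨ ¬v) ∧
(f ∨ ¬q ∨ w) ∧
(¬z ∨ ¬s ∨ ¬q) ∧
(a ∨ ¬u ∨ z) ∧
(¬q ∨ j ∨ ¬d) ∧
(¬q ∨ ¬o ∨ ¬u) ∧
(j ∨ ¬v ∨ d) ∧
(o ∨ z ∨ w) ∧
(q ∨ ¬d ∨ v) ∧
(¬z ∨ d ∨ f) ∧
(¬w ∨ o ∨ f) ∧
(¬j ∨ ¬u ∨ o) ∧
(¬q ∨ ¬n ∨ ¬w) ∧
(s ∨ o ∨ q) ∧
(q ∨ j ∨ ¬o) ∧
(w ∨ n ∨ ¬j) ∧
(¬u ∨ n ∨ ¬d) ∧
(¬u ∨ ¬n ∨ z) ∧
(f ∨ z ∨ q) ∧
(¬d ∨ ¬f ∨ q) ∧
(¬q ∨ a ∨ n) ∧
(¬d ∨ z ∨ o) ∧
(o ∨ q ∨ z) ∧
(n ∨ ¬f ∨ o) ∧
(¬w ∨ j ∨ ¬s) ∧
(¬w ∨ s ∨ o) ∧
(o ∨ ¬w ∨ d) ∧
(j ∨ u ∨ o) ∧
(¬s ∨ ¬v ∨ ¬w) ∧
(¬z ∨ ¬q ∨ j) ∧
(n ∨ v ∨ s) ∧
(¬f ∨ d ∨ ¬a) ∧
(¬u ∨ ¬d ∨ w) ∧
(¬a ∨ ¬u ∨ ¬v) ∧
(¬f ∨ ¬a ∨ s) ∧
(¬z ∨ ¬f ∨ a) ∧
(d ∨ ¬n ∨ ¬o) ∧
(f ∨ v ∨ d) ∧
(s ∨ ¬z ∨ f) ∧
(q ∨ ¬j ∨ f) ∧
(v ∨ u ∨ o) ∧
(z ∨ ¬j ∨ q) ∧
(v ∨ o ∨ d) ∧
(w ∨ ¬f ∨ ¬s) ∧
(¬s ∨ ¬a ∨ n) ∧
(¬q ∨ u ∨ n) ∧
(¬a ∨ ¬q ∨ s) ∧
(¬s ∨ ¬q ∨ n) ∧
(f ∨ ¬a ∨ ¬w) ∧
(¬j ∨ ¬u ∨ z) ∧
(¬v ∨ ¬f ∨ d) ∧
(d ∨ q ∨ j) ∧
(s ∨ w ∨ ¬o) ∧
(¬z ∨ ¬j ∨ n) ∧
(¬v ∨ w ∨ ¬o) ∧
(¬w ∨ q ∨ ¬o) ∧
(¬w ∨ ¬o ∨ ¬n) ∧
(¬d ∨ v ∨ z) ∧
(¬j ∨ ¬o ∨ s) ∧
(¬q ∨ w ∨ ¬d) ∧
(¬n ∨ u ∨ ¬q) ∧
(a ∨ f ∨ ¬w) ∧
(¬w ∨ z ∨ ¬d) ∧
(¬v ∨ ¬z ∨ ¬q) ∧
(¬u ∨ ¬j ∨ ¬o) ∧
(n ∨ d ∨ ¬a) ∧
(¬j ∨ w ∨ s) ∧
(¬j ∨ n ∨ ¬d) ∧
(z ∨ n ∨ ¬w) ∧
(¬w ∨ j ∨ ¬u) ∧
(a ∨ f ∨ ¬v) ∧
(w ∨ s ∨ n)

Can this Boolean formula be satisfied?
No

No, the formula is not satisfiable.

No assignment of truth values to the variables can make all 72 clauses true simultaneously.

The formula is UNSAT (unsatisfiable).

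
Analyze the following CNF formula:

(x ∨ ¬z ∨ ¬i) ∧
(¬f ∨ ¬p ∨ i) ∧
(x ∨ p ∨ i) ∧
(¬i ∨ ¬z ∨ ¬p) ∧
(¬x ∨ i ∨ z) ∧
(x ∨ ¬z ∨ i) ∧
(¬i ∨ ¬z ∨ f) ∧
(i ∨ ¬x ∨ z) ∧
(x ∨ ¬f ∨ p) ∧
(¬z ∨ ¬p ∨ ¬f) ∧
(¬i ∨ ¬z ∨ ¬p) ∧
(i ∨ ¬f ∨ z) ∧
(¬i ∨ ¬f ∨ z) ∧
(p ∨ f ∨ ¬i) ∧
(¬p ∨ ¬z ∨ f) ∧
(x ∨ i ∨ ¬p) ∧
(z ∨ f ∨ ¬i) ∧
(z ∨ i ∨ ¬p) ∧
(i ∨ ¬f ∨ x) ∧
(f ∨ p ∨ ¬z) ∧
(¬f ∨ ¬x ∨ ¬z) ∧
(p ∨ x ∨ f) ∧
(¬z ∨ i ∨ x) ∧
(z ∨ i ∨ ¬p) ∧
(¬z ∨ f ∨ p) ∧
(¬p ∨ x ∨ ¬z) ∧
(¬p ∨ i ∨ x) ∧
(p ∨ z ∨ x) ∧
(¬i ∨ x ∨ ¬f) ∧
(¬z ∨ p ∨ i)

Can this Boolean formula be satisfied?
No

No, the formula is not satisfiable.

No assignment of truth values to the variables can make all 30 clauses true simultaneously.

The formula is UNSAT (unsatisfiable).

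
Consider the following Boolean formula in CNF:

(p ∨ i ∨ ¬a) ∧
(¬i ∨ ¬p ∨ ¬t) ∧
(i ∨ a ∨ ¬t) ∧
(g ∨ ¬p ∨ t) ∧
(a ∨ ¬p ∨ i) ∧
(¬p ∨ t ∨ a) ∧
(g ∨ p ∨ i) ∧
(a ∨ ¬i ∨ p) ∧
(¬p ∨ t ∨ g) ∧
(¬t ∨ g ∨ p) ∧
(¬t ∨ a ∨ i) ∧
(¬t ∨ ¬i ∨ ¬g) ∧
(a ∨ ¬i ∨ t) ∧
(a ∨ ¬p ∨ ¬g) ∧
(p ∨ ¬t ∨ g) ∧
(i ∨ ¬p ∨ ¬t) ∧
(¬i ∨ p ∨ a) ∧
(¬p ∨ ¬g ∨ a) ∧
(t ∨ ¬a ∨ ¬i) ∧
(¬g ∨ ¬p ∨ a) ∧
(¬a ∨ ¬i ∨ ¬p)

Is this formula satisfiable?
Yes

Yes, the formula is satisfiable.

One satisfying assignment is: i=False, a=False, g=True, t=False, p=False

Verification: With this assignment, all 21 clauses evaluate to true.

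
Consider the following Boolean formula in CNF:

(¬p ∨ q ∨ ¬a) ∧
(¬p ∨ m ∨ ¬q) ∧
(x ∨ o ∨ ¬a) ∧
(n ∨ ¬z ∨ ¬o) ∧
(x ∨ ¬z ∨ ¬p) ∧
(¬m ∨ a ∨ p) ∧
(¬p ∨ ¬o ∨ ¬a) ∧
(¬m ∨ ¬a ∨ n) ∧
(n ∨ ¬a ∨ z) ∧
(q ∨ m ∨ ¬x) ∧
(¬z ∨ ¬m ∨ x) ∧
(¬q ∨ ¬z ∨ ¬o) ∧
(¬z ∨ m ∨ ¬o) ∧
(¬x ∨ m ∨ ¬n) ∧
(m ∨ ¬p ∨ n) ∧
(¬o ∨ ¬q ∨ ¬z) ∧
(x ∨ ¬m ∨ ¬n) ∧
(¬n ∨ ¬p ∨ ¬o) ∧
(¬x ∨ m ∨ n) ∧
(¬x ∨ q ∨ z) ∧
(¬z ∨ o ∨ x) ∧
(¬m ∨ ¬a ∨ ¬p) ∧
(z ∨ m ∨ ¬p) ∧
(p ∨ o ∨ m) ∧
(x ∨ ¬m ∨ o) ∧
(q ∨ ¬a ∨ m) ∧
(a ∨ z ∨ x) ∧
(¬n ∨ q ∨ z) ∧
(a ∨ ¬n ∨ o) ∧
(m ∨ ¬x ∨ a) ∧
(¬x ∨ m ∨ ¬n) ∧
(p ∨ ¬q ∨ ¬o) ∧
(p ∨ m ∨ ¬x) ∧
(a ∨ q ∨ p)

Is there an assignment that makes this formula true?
Yes

Yes, the formula is satisfiable.

One satisfying assignment is: x=True, p=True, o=False, q=True, a=False, n=False, z=False, m=True

Verification: With this assignment, all 34 clauses evaluate to true.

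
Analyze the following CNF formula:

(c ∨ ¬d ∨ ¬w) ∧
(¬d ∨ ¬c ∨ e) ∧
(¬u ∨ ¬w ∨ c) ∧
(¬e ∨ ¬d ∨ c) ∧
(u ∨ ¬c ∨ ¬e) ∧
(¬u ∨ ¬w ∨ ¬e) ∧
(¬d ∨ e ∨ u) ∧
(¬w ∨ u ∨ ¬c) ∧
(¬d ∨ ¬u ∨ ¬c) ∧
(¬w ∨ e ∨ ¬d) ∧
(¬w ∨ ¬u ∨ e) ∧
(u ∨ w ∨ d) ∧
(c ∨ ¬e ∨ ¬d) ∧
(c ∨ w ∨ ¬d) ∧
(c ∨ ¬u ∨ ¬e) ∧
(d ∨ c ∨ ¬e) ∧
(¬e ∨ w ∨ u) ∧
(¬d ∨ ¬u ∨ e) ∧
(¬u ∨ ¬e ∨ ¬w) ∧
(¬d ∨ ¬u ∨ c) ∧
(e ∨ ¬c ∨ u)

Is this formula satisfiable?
Yes

Yes, the formula is satisfiable.

One satisfying assignment is: w=False, u=True, c=False, d=False, e=False

Verification: With this assignment, all 21 clauses evaluate to true.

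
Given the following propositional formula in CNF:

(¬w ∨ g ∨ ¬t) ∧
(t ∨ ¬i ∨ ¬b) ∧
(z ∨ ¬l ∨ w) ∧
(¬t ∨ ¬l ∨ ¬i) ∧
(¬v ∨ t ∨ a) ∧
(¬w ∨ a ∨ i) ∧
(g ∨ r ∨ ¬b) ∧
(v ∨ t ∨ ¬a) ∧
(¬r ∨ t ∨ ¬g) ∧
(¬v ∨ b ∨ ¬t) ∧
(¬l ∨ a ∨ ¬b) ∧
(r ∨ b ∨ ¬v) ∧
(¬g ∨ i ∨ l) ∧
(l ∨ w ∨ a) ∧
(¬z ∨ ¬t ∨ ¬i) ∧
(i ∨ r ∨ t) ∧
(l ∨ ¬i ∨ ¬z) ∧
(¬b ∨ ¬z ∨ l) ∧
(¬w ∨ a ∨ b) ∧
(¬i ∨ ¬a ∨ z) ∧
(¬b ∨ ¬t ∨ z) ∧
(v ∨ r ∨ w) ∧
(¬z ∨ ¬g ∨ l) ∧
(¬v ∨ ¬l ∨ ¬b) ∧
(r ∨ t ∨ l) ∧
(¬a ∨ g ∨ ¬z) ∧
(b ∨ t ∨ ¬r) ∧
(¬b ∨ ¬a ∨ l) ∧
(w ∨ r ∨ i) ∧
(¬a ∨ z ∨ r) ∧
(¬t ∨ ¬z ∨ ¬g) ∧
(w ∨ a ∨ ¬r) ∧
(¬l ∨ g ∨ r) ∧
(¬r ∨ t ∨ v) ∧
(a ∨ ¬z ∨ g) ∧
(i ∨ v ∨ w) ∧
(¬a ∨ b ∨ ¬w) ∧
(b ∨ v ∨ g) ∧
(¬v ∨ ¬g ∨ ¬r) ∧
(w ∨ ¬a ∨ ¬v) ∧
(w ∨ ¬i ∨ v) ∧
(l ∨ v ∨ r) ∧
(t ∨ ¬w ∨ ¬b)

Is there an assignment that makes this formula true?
No

No, the formula is not satisfiable.

No assignment of truth values to the variables can make all 43 clauses true simultaneously.

The formula is UNSAT (unsatisfiable).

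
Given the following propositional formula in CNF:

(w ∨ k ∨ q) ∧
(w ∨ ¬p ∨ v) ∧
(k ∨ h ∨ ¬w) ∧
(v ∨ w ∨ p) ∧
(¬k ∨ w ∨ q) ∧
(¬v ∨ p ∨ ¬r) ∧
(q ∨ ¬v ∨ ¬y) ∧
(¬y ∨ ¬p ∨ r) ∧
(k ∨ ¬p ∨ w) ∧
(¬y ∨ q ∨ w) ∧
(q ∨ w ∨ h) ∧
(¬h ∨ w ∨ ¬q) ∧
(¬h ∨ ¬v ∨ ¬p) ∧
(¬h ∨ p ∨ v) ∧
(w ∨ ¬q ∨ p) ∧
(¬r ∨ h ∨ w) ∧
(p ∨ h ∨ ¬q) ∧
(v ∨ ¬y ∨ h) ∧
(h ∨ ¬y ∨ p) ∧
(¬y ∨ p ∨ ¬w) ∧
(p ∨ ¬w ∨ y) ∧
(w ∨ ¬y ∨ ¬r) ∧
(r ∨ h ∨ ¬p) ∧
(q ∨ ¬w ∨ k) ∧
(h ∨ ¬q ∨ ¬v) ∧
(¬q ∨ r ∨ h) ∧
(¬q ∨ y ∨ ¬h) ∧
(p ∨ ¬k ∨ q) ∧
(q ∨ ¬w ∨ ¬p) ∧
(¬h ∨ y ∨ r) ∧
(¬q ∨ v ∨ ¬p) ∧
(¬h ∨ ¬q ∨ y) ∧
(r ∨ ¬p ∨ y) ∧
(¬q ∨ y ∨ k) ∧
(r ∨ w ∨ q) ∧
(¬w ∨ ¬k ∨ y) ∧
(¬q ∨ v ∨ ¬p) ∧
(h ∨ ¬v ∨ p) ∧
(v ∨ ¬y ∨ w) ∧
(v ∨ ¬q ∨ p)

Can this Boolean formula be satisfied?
No

No, the formula is not satisfiable.

No assignment of truth values to the variables can make all 40 clauses true simultaneously.

The formula is UNSAT (unsatisfiable).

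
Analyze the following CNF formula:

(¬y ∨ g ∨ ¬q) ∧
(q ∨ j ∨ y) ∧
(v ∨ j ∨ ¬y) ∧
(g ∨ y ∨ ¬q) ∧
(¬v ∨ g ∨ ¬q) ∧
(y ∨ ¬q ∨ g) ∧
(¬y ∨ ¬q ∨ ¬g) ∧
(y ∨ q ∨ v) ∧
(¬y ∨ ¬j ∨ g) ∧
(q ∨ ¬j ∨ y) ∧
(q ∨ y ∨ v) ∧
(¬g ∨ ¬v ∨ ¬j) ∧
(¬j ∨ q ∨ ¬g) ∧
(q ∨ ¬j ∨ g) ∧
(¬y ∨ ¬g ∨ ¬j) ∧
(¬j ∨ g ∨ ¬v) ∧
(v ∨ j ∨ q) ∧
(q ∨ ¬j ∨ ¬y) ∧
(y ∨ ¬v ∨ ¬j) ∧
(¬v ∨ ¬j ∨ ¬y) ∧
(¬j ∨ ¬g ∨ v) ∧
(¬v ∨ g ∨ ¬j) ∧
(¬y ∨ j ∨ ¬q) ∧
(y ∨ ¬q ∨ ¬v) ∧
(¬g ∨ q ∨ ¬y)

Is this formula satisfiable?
Yes

Yes, the formula is satisfiable.

One satisfying assignment is: y=True, v=True, g=False, j=False, q=False

Verification: With this assignment, all 25 clauses evaluate to true.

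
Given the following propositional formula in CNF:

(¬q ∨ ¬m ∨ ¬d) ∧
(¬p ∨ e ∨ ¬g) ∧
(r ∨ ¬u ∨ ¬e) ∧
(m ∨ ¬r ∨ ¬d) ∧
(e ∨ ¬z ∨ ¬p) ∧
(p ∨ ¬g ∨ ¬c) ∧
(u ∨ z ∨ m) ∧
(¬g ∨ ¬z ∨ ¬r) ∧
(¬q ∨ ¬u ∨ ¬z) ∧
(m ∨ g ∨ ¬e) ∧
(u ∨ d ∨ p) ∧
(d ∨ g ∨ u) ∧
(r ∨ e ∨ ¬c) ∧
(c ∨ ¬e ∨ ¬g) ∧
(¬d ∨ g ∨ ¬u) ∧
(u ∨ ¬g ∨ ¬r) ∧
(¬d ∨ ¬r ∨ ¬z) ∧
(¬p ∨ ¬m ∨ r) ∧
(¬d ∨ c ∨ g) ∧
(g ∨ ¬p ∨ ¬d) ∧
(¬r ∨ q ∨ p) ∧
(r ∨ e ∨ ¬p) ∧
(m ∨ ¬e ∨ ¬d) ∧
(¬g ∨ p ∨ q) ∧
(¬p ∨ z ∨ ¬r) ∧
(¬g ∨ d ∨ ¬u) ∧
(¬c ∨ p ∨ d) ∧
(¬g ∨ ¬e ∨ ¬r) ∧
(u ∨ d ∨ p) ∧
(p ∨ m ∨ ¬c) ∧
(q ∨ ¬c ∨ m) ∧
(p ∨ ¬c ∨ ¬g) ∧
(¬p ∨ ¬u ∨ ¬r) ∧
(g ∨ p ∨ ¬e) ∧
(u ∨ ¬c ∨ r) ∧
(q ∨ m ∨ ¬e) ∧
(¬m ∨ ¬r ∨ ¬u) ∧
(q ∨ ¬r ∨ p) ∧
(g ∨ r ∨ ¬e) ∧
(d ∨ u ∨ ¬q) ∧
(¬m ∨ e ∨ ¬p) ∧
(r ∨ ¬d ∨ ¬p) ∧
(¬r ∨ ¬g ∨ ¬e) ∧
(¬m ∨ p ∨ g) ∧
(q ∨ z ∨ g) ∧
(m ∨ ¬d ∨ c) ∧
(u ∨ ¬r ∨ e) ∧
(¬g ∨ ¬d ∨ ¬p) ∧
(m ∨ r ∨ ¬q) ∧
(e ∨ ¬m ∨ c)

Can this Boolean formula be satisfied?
Yes

Yes, the formula is satisfiable.

One satisfying assignment is: g=False, m=False, r=True, z=False, q=True, p=False, u=True, d=False, c=False, e=False

Verification: With this assignment, all 50 clauses evaluate to true.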